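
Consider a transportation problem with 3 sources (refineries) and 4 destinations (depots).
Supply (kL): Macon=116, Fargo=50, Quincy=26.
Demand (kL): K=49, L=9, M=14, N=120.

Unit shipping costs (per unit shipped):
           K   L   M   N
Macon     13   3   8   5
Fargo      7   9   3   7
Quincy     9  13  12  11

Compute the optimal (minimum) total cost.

Optimal allocation:
  Macon–L: 9 × 3 = 27
  Macon–N: 107 × 5 = 535
  Fargo–K: 23 × 7 = 161
  Fargo–M: 14 × 3 = 42
  Fargo–N: 13 × 7 = 91
  Quincy–K: 26 × 9 = 234
Total = 27 + 535 + 161 + 42 + 91 + 234 = 1090.

1090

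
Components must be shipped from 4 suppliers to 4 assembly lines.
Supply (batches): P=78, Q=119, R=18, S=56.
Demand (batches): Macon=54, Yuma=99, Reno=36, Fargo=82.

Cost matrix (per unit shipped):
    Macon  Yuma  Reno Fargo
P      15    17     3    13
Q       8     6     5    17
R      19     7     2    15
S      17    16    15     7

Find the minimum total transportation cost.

Optimal allocation:
  P->Macon: 16 × 15 = 240
  P->Reno: 36 × 3 = 108
  P->Fargo: 26 × 13 = 338
  Q->Macon: 38 × 8 = 304
  Q->Yuma: 81 × 6 = 486
  R->Yuma: 18 × 7 = 126
  S->Fargo: 56 × 7 = 392
Total = 240 + 108 + 338 + 304 + 486 + 126 + 392 = 1994.

1994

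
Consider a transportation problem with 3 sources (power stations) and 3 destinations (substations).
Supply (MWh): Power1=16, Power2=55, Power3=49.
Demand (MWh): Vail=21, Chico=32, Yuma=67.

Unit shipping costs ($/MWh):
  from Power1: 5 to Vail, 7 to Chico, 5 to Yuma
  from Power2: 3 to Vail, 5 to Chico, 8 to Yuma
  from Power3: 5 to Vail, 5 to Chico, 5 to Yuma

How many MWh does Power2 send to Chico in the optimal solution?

32

The minimum-cost plan:
  Power1→Yuma: 16 × $5 = $80
  Power2→Vail: 21 × $3 = $63
  Power2→Chico: 32 × $5 = $160
  Power2→Yuma: 2 × $8 = $16
  Power3→Yuma: 49 × $5 = $245
Total cost = $564.
So Power2→Chico carries 32 MWh.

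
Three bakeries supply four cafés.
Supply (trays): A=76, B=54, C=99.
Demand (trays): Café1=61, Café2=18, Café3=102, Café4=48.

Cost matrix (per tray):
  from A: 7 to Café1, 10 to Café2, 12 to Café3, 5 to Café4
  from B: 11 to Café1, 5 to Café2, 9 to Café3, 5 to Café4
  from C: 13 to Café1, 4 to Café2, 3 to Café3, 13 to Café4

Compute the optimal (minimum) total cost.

1081

A cheapest plan:
  A→Café1: 61 × 7 = 427
  A→Café4: 15 × 5 = 75
  B→Café2: 18 × 5 = 90
  B→Café3: 3 × 9 = 27
  B→Café4: 33 × 5 = 165
  C→Café3: 99 × 3 = 297
Total = 427 + 75 + 90 + 27 + 165 + 297 = 1081.
(Supply check: A ships 76; B ships 54; C ships 99.)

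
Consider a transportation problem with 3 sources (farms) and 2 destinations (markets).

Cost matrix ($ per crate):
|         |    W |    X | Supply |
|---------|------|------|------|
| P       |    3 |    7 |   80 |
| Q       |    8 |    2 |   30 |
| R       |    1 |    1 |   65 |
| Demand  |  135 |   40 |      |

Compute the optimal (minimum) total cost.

365

One minimum-cost allocation:
  P→W: 80 × $3 = $240
  Q→X: 30 × $2 = $60
  R→W: 55 × $1 = $55
  R→X: 10 × $1 = $10
Total = 240 + 60 + 55 + 10 = $365.
(Supply check: P ships 80; Q ships 30; R ships 65.)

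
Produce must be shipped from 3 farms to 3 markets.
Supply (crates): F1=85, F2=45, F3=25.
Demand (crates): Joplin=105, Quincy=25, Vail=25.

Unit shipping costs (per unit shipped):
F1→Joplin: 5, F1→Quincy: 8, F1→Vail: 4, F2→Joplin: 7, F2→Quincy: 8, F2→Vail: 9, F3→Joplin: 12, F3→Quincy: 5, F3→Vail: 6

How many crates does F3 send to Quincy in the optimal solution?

25

The minimum-cost plan:
  F1→Joplin: 60 × 5 = 300
  F1→Vail: 25 × 4 = 100
  F2→Joplin: 45 × 7 = 315
  F3→Quincy: 25 × 5 = 125
Total cost = 840.
So F3→Quincy carries 25 crates.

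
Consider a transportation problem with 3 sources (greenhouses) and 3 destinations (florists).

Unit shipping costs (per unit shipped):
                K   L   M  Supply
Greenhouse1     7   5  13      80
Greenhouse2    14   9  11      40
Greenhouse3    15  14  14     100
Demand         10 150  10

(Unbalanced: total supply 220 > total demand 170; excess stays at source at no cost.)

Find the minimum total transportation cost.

Optimal allocation:
  Greenhouse1–L: 80 × 5 = 400
  Greenhouse2–L: 40 × 9 = 360
  Greenhouse3–K: 10 × 15 = 150
  Greenhouse3–L: 30 × 14 = 420
  Greenhouse3–M: 10 × 14 = 140
Total = 400 + 360 + 150 + 420 + 140 = 1470.

1470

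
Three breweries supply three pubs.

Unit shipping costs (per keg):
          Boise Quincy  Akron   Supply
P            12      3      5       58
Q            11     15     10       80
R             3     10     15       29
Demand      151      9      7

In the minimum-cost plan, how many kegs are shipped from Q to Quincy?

0

The minimum-cost plan:
  P->Boise: 42 × 12 = 504
  P->Quincy: 9 × 3 = 27
  P->Akron: 7 × 5 = 35
  Q->Boise: 80 × 11 = 880
  R->Boise: 29 × 3 = 87
Total cost = 1533.
The route Q→Quincy is not used.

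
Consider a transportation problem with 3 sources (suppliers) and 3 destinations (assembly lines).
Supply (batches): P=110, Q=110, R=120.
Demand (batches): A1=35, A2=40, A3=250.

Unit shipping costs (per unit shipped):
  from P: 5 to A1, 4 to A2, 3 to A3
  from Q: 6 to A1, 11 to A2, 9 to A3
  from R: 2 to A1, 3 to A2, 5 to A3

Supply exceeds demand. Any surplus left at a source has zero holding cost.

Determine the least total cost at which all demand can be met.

An optimal shipping plan:
  P->A3: 110 × 3 = 330
  Q->A1: 35 × 6 = 210
  Q->A3: 60 × 9 = 540
  R->A2: 40 × 3 = 120
  R->A3: 80 × 5 = 400
Total = 330 + 210 + 540 + 120 + 400 = 1600.
(Supply check: P ships 110; Q ships 95; R ships 120.)

1600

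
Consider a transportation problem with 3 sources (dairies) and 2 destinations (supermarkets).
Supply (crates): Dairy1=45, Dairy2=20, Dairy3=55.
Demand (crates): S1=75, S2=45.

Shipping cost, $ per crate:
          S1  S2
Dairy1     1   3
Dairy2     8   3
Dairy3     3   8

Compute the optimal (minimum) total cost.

One minimum-cost allocation:
  Dairy1–S1: 20 × $1 = $20
  Dairy1–S2: 25 × $3 = $75
  Dairy2–S2: 20 × $3 = $60
  Dairy3–S1: 55 × $3 = $165
Total = 20 + 75 + 60 + 165 = $320.
(Supply check: Dairy1 ships 45; Dairy2 ships 20; Dairy3 ships 55.)

320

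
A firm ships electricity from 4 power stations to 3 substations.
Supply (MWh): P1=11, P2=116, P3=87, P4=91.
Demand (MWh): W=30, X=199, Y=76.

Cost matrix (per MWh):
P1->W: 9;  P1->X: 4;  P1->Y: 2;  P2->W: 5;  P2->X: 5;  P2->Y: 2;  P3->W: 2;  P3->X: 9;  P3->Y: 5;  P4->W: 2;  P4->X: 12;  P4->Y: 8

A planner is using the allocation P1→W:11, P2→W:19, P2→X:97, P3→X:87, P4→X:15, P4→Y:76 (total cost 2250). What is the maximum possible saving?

Current plan cost = 11·9 + 19·5 + 97·5 + 87·9 + 15·12 + 76·8 = 2250.
Optimal plan:
  P1→X: 11 × 4 = 44
  P2→X: 116 × 5 = 580
  P3→X: 72 × 9 = 648
  P3→Y: 15 × 5 = 75
  P4→W: 30 × 2 = 60
  P4→Y: 61 × 8 = 488
Optimal cost = 1895.
Saving = 2250 − 1895 = 355.

355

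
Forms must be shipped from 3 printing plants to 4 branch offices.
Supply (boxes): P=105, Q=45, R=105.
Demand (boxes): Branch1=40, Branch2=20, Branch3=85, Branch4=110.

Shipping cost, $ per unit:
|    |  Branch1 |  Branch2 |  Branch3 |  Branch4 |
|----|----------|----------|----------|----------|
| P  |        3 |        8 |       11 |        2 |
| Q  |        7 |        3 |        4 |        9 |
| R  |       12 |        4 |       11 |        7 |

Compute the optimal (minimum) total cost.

1265

A cheapest plan:
  P to Branch1: 40 × $3 = $120
  P to Branch4: 65 × $2 = $130
  Q to Branch3: 45 × $4 = $180
  R to Branch2: 20 × $4 = $80
  R to Branch3: 40 × $11 = $440
  R to Branch4: 45 × $7 = $315
Total = 120 + 130 + 180 + 80 + 440 + 315 = $1265.
(Supply check: P ships 105; Q ships 45; R ships 105.)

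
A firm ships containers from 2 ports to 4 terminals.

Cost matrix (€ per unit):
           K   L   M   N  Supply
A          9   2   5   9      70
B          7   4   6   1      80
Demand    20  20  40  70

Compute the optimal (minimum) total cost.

470

A cheapest plan:
  A->K: 10 × €9 = €90
  A->L: 20 × €2 = €40
  A->M: 40 × €5 = €200
  B->K: 10 × €7 = €70
  B->N: 70 × €1 = €70
Total = 90 + 40 + 200 + 70 + 70 = €470.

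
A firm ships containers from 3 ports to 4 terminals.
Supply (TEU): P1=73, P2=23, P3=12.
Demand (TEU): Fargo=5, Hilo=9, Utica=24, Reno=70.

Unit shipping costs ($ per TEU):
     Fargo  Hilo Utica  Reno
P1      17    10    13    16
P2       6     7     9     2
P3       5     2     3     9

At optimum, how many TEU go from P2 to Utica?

Optimal shipments:
  P1 to Hilo: 9 TEU
  P1 to Utica: 17 TEU
  P1 to Reno: 47 TEU
  P2 to Reno: 23 TEU
  P3 to Fargo: 5 TEU
  P3 to Utica: 7 TEU
Total cost = $1155.
The route P2→Utica is not used.

0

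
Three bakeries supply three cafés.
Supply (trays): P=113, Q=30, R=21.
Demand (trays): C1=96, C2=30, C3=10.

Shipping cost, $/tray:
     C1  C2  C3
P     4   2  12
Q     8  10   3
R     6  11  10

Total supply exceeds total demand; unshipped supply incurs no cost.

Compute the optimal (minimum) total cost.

500

Optimal allocation:
  P→C1: 83 × $4 = $332
  P→C2: 30 × $2 = $60
  Q→C3: 10 × $3 = $30
  R→C1: 13 × $6 = $78
Total = 332 + 60 + 30 + 78 = $500.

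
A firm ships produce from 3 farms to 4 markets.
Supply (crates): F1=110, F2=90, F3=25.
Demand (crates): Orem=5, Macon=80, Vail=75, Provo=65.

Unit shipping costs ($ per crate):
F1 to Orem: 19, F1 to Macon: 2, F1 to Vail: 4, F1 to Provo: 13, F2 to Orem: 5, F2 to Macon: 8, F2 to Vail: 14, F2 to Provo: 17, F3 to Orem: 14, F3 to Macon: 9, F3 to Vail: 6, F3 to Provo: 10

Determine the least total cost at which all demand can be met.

A cheapest plan:
  F1 to Macon: 35 × $2 = $70
  F1 to Vail: 75 × $4 = $300
  F2 to Orem: 5 × $5 = $25
  F2 to Macon: 45 × $8 = $360
  F2 to Provo: 40 × $17 = $680
  F3 to Provo: 25 × $10 = $250
Total = 70 + 300 + 25 + 360 + 680 + 250 = $1685.

1685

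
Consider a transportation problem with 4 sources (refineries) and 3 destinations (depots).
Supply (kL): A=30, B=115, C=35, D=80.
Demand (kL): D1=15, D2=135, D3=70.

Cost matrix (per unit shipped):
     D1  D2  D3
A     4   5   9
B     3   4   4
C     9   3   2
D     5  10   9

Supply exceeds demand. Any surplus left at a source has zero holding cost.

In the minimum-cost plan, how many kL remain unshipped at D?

40

Minimum-cost shipments:
  A->D2: 30 × 5 = 150
  B->D2: 105 × 4 = 420
  B->D3: 10 × 4 = 40
  C->D3: 35 × 2 = 70
  D->D1: 15 × 5 = 75
  D->D3: 25 × 9 = 225
Total cost = 980.
D ships 40 of its 80, leaving 40.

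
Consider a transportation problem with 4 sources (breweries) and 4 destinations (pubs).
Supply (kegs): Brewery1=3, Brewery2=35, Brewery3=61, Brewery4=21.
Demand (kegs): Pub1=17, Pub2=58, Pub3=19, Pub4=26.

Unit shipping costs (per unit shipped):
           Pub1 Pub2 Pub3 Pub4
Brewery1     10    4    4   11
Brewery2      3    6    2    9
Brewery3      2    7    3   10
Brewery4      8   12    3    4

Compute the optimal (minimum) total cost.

A cheapest plan:
  Brewery1->Pub2: 3 × 4 = 12
  Brewery2->Pub2: 30 × 6 = 180
  Brewery2->Pub4: 5 × 9 = 45
  Brewery3->Pub1: 17 × 2 = 34
  Brewery3->Pub2: 25 × 7 = 175
  Brewery3->Pub3: 19 × 3 = 57
  Brewery4->Pub4: 21 × 4 = 84
Total = 12 + 180 + 45 + 34 + 175 + 57 + 84 = 587.

587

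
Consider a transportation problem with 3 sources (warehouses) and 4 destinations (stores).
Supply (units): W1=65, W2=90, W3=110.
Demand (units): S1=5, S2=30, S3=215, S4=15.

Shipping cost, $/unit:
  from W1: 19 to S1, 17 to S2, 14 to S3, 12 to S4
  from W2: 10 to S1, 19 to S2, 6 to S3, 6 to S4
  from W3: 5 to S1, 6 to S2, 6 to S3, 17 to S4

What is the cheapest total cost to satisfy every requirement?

2075

A cheapest plan:
  W1 to S3: 50 × $14 = $700
  W1 to S4: 15 × $12 = $180
  W2 to S3: 90 × $6 = $540
  W3 to S1: 5 × $5 = $25
  W3 to S2: 30 × $6 = $180
  W3 to S3: 75 × $6 = $450
Total = 700 + 180 + 540 + 25 + 180 + 450 = $2075.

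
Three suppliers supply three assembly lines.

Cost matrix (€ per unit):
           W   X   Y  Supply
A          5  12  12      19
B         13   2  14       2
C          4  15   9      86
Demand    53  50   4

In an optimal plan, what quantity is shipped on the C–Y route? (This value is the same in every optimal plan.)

Solving gives:
  A→X: 19 × €12 = €228
  B→X: 2 × €2 = €4
  C→W: 53 × €4 = €212
  C→X: 29 × €15 = €435
  C→Y: 4 × €9 = €36
Total cost = €915.
So C→Y carries 4 batches.

4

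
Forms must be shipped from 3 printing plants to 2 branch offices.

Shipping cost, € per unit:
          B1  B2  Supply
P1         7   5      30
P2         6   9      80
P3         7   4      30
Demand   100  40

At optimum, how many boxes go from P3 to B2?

Optimal shipments:
  P1->B1: 20 boxes
  P1->B2: 10 boxes
  P2->B1: 80 boxes
  P3->B2: 30 boxes
Total cost = €790.
So P3→B2 carries 30 boxes.

30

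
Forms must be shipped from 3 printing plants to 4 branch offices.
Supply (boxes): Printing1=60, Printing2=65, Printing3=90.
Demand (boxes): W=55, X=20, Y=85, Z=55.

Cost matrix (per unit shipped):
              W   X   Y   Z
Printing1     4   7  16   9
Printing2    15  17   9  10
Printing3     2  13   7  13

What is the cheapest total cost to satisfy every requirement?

1455

Optimal allocation:
  Printing1–X: 20 × 7 = 140
  Printing1–Z: 40 × 9 = 360
  Printing2–Y: 50 × 9 = 450
  Printing2–Z: 15 × 10 = 150
  Printing3–W: 55 × 2 = 110
  Printing3–Y: 35 × 7 = 245
Total = 140 + 360 + 450 + 150 + 110 + 245 = 1455.
(Supply check: Printing1 ships 60; Printing2 ships 65; Printing3 ships 90.)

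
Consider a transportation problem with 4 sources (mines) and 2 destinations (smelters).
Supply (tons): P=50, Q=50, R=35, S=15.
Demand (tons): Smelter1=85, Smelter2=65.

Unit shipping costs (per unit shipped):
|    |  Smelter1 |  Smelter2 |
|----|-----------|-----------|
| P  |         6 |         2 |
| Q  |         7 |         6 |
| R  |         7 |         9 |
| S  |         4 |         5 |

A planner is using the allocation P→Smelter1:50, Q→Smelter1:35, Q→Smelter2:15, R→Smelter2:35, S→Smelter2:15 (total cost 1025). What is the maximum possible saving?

285

Current plan cost = 50·6 + 35·7 + 15·6 + 35·9 + 15·5 = 1025.
Optimal plan:
  P to Smelter2: 50 tons
  Q to Smelter1: 35 tons
  Q to Smelter2: 15 tons
  R to Smelter1: 35 tons
  S to Smelter1: 15 tons
Optimal cost = 740.
Saving = 1025 − 740 = 285.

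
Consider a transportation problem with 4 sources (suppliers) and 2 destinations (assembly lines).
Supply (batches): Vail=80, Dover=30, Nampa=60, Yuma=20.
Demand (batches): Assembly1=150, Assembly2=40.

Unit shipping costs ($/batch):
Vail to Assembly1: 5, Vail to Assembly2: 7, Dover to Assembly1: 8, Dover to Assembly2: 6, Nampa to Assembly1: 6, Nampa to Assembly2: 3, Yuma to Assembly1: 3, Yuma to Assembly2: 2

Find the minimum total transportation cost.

An optimal shipping plan:
  Vail to Assembly1: 80 batches
  Dover to Assembly1: 30 batches
  Nampa to Assembly1: 20 batches
  Nampa to Assembly2: 40 batches
  Yuma to Assembly1: 20 batches
Total cost = $940.

940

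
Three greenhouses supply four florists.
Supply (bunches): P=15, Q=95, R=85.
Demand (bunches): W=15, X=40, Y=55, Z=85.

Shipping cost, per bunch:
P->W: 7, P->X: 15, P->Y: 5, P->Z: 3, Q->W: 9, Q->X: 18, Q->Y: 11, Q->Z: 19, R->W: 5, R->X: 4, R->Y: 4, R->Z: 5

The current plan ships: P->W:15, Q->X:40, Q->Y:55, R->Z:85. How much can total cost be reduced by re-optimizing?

Current plan cost = 15·7 + 40·18 + 55·11 + 85·5 = 1855.
Optimal plan:
  P->Z: 15 × 3 = 45
  Q->W: 15 × 9 = 135
  Q->X: 25 × 18 = 450
  Q->Y: 55 × 11 = 605
  R->X: 15 × 4 = 60
  R->Z: 70 × 5 = 350
Optimal cost = 1645.
Saving = 1855 − 1645 = 210.

210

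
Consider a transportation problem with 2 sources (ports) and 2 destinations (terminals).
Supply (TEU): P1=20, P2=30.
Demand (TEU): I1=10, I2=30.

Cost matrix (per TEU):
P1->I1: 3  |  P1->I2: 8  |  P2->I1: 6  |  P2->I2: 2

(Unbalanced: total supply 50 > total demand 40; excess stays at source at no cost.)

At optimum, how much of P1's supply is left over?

10

An optimal plan:
  P1–I1: 10 × 3 = 30
  P2–I2: 30 × 2 = 60
Total cost = 90.
P1 ships 10 of its 20, leaving 10.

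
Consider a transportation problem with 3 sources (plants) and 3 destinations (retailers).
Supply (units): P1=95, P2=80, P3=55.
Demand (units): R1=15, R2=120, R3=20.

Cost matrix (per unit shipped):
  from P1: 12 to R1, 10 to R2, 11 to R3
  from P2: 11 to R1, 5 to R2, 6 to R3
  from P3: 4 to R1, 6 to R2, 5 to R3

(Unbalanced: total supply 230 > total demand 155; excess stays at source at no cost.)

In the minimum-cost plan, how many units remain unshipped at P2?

0

An optimal plan:
  P1–R2: 20 × 10 = 200
  P2–R2: 80 × 5 = 400
  P3–R1: 15 × 4 = 60
  P3–R2: 20 × 6 = 120
  P3–R3: 20 × 5 = 100
Total cost = 880.
P2 ships 80 of its 80, leaving 0.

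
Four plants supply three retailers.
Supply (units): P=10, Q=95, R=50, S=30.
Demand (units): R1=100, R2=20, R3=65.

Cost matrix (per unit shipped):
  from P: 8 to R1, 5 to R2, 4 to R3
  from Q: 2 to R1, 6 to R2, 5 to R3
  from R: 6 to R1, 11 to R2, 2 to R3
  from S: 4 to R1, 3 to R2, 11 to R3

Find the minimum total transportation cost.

445

One minimum-cost allocation:
  P to R3: 10 × 4 = 40
  Q to R1: 90 × 2 = 180
  Q to R3: 5 × 5 = 25
  R to R3: 50 × 2 = 100
  S to R1: 10 × 4 = 40
  S to R2: 20 × 3 = 60
Total = 40 + 180 + 25 + 100 + 40 + 60 = 445.
(Supply check: P ships 10; Q ships 95; R ships 50; S ships 30.)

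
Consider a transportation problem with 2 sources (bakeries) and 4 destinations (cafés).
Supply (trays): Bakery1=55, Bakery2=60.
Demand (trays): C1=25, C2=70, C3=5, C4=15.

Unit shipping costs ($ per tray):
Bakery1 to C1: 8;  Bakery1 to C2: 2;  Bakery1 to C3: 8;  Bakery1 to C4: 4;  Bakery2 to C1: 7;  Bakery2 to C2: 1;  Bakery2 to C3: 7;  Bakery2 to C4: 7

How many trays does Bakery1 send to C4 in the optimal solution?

The minimum-cost plan:
  Bakery1→C1: 25 × $8 = $200
  Bakery1→C2: 10 × $2 = $20
  Bakery1→C3: 5 × $8 = $40
  Bakery1→C4: 15 × $4 = $60
  Bakery2→C2: 60 × $1 = $60
Total cost = $380.
So Bakery1→C4 carries 15 trays.

15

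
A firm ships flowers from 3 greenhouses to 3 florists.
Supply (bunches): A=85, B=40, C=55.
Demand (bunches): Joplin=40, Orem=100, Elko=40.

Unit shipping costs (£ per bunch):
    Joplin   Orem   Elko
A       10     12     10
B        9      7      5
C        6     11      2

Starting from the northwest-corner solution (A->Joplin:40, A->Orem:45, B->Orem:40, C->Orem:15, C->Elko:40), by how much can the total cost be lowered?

Current plan cost = 40·10 + 45·12 + 40·7 + 15·11 + 40·2 = £1465.
Optimal plan:
  A to Joplin: 25 × £10 = £250
  A to Orem: 60 × £12 = £720
  B to Orem: 40 × £7 = £280
  C to Joplin: 15 × £6 = £90
  C to Elko: 40 × £2 = £80
Optimal cost = £1420.
Saving = 1465 − 1420 = £45.

45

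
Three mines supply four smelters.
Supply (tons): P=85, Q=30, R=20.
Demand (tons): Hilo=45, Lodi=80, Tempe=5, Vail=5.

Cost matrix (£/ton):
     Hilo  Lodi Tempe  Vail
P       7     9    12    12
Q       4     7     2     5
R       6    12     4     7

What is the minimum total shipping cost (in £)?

990

An optimal shipping plan:
  P->Hilo: 5 × £7 = £35
  P->Lodi: 80 × £9 = £720
  Q->Hilo: 25 × £4 = £100
  Q->Vail: 5 × £5 = £25
  R->Hilo: 15 × £6 = £90
  R->Tempe: 5 × £4 = £20
Total = 35 + 720 + 100 + 25 + 90 + 20 = £990.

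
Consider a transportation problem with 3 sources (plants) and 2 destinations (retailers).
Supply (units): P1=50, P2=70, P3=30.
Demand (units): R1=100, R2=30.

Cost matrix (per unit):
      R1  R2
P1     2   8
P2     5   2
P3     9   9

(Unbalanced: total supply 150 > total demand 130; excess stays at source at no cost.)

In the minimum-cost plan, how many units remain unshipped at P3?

20

An optimal plan:
  P1–R1: 50 units
  P2–R1: 40 units
  P2–R2: 30 units
  P3–R1: 10 units
Total cost = 450.
P3 ships 10 of its 30, leaving 20.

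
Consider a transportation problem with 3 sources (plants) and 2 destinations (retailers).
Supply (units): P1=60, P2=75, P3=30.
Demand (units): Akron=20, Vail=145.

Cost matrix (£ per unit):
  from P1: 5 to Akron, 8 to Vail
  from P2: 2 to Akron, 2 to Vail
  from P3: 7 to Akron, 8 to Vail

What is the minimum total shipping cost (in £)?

One minimum-cost allocation:
  P1–Akron: 20 × £5 = £100
  P1–Vail: 40 × £8 = £320
  P2–Vail: 75 × £2 = £150
  P3–Vail: 30 × £8 = £240
Total = 100 + 320 + 150 + 240 = £810.
(Supply check: P1 ships 60; P2 ships 75; P3 ships 30.)

810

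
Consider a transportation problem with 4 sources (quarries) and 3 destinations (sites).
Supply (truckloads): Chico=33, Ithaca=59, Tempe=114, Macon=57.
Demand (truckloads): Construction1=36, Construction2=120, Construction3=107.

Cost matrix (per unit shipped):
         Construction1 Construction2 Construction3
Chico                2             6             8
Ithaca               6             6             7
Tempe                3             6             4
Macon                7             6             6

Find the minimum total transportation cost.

1223

An optimal shipping plan:
  Chico–Construction1: 33 × 2 = 66
  Ithaca–Construction2: 59 × 6 = 354
  Tempe–Construction1: 3 × 3 = 9
  Tempe–Construction2: 4 × 6 = 24
  Tempe–Construction3: 107 × 4 = 428
  Macon–Construction2: 57 × 6 = 342
Total = 66 + 354 + 9 + 24 + 428 + 342 = 1223.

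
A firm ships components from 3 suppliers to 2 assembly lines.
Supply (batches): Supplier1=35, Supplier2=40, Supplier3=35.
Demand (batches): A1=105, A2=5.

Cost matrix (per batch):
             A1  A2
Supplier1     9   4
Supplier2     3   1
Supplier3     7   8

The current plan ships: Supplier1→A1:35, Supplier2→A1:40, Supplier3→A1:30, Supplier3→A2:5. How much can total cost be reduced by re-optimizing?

Current plan cost = 35·9 + 40·3 + 30·7 + 5·8 = 685.
Optimal plan:
  Supplier1→A1: 30 batches
  Supplier1→A2: 5 batches
  Supplier2→A1: 40 batches
  Supplier3→A1: 35 batches
Optimal cost = 655.
Saving = 685 − 655 = 30.

30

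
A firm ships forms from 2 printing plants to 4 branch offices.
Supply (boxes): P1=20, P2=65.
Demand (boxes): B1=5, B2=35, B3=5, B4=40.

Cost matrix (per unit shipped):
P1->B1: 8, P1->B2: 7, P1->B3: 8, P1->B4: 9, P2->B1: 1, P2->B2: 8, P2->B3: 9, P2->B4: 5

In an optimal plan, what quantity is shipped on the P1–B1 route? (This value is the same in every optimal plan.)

Solving gives:
  P1->B2: 20 boxes
  P2->B1: 5 boxes
  P2->B2: 15 boxes
  P2->B3: 5 boxes
  P2->B4: 40 boxes
Total cost = 510.
The route P1→B1 is not used.

0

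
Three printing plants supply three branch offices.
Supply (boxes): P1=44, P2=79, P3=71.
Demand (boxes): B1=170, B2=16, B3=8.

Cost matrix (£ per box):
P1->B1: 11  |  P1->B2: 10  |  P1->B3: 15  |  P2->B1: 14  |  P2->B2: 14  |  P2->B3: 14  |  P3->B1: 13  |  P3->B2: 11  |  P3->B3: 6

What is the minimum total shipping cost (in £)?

A cheapest plan:
  P1→B1: 44 × £11 = £484
  P2→B1: 79 × £14 = £1106
  P3→B1: 47 × £13 = £611
  P3→B2: 16 × £11 = £176
  P3→B3: 8 × £6 = £48
Total = 484 + 1106 + 611 + 176 + 48 = £2425.
(Supply check: P1 ships 44; P2 ships 79; P3 ships 71.)

2425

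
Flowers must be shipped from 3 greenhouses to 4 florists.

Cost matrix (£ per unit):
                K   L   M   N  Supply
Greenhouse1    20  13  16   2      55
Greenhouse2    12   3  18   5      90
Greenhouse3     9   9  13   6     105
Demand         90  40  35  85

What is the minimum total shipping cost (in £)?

1705

One minimum-cost allocation:
  Greenhouse1–N: 55 bunches
  Greenhouse2–K: 20 bunches
  Greenhouse2–L: 40 bunches
  Greenhouse2–N: 30 bunches
  Greenhouse3–K: 70 bunches
  Greenhouse3–M: 35 bunches
Total cost = £1705.
(Supply check: Greenhouse1 ships 55; Greenhouse2 ships 90; Greenhouse3 ships 105.)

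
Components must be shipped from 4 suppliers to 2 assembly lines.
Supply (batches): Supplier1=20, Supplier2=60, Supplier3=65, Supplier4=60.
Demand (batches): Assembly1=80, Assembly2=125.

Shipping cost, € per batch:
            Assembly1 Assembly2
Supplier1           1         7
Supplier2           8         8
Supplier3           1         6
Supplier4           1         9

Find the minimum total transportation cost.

950

Optimal allocation:
  Supplier1–Assembly1: 20 batches
  Supplier2–Assembly2: 60 batches
  Supplier3–Assembly2: 65 batches
  Supplier4–Assembly1: 60 batches
Total cost = €950.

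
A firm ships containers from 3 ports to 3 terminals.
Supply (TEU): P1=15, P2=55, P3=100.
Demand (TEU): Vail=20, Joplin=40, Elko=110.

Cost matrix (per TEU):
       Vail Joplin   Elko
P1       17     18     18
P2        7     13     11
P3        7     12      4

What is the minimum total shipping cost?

1245

Optimal allocation:
  P1→Joplin: 15 × 18 = 270
  P2→Vail: 20 × 7 = 140
  P2→Joplin: 25 × 13 = 325
  P2→Elko: 10 × 11 = 110
  P3→Elko: 100 × 4 = 400
Total = 270 + 140 + 325 + 110 + 400 = 1245.
(Supply check: P1 ships 15; P2 ships 55; P3 ships 100.)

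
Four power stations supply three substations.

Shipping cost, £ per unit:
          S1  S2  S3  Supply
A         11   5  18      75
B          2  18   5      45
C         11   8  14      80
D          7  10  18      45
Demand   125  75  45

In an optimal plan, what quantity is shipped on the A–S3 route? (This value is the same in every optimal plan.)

The minimum-cost plan:
  A–S2: 75 × £5 = £375
  B–S3: 45 × £5 = £225
  C–S1: 80 × £11 = £880
  D–S1: 45 × £7 = £315
Total cost = £1795.
The route A→S3 is not used.

0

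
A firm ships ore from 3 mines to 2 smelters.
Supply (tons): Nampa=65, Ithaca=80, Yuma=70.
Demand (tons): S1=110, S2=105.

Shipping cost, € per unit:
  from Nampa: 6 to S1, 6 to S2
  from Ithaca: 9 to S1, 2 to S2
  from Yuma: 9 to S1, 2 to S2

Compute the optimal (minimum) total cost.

One minimum-cost allocation:
  Nampa→S1: 65 × €6 = €390
  Ithaca→S1: 45 × €9 = €405
  Ithaca→S2: 35 × €2 = €70
  Yuma→S2: 70 × €2 = €140
Total = 390 + 405 + 70 + 140 = €1005.
(Supply check: Nampa ships 65; Ithaca ships 80; Yuma ships 70.)

1005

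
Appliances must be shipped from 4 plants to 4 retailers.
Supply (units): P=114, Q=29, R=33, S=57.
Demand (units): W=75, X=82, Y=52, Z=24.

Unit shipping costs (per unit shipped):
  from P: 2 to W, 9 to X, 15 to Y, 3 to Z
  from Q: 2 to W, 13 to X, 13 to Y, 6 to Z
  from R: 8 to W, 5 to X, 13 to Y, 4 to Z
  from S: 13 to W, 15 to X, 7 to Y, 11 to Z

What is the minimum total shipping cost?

An optimal shipping plan:
  P→W: 46 units
  P→X: 44 units
  P→Z: 24 units
  Q→W: 29 units
  R→X: 33 units
  S→X: 5 units
  S→Y: 52 units
Total cost = 1222.

1222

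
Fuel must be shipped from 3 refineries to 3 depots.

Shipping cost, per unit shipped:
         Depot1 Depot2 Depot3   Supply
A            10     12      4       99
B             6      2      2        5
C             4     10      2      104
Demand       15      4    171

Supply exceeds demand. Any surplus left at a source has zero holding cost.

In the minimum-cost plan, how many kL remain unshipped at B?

An optimal plan:
  A–Depot3: 81 × 4 = 324
  B–Depot2: 4 × 2 = 8
  B–Depot3: 1 × 2 = 2
  C–Depot1: 15 × 4 = 60
  C–Depot3: 89 × 2 = 178
Total cost = 572.
B ships 5 of its 5, leaving 0.

0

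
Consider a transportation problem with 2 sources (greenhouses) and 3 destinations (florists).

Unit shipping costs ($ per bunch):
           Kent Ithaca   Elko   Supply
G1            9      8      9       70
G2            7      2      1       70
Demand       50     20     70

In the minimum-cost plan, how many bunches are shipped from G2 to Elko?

Optimal shipments:
  G1–Kent: 50 × $9 = $450
  G1–Ithaca: 20 × $8 = $160
  G2–Elko: 70 × $1 = $70
Total cost = $680.
So G2→Elko carries 70 bunches.

70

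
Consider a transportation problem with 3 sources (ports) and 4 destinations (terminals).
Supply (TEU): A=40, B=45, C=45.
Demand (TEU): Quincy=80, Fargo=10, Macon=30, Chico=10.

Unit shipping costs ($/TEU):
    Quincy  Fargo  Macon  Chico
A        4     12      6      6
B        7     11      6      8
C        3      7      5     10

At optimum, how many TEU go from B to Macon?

Solving gives:
  A to Quincy: 40 × $4 = $160
  B to Fargo: 5 × $11 = $55
  B to Macon: 30 × $6 = $180
  B to Chico: 10 × $8 = $80
  C to Quincy: 40 × $3 = $120
  C to Fargo: 5 × $7 = $35
Total cost = $630.
So B→Macon carries 30 TEU.

30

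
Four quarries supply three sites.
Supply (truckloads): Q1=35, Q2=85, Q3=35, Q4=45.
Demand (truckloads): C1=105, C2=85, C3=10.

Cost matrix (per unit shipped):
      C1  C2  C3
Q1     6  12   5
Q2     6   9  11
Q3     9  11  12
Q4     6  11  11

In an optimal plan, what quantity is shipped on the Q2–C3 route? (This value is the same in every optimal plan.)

0

Solving gives:
  Q1->C1: 25 truckloads
  Q1->C3: 10 truckloads
  Q2->C1: 35 truckloads
  Q2->C2: 50 truckloads
  Q3->C2: 35 truckloads
  Q4->C1: 45 truckloads
Total cost = 1515.
The route Q2→C3 is not used.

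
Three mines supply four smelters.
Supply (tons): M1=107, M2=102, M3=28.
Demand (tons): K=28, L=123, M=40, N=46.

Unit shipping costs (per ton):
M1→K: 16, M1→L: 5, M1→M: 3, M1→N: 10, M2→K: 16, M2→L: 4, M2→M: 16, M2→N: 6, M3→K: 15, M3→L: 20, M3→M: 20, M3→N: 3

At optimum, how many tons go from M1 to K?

28

Optimal shipments:
  M1 to K: 28 × 16 = 448
  M1 to L: 39 × 5 = 195
  M1 to M: 40 × 3 = 120
  M2 to L: 84 × 4 = 336
  M2 to N: 18 × 6 = 108
  M3 to N: 28 × 3 = 84
Total cost = 1291.
So M1→K carries 28 tons.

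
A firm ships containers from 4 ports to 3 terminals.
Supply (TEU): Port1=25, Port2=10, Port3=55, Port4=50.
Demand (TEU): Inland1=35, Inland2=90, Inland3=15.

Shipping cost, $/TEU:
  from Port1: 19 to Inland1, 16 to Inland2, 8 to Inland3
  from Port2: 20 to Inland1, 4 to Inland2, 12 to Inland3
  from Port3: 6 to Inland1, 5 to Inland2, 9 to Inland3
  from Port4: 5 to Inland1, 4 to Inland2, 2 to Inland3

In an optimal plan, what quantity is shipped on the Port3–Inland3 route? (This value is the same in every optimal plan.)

0

Solving gives:
  Port1 to Inland2: 10 TEU
  Port1 to Inland3: 15 TEU
  Port2 to Inland2: 10 TEU
  Port3 to Inland1: 35 TEU
  Port3 to Inland2: 20 TEU
  Port4 to Inland2: 50 TEU
Total cost = $830.
The route Port3→Inland3 is not used.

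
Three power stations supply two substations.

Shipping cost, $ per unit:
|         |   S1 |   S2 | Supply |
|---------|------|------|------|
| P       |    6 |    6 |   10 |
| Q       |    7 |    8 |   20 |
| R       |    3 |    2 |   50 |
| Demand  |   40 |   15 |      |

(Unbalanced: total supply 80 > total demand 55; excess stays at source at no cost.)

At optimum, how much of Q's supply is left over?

An optimal plan:
  P–S1: 5 × $6 = $30
  R–S1: 35 × $3 = $105
  R–S2: 15 × $2 = $30
Total cost = $165.
Q ships 0 of its 20, leaving 20.

20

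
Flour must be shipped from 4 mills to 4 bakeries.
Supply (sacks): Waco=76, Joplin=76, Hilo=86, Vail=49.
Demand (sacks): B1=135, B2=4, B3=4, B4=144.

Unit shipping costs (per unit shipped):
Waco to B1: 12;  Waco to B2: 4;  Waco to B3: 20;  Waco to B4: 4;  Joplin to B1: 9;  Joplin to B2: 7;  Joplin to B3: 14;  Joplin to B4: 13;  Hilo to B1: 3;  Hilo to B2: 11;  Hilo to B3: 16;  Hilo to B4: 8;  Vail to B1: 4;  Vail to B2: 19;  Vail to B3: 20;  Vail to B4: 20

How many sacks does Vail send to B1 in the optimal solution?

Solving gives:
  Waco->B4: 76 × 4 = 304
  Joplin->B2: 4 × 7 = 28
  Joplin->B3: 4 × 14 = 56
  Joplin->B4: 68 × 13 = 884
  Hilo->B1: 86 × 3 = 258
  Vail->B1: 49 × 4 = 196
Total cost = 1726.
So Vail→B1 carries 49 sacks.

49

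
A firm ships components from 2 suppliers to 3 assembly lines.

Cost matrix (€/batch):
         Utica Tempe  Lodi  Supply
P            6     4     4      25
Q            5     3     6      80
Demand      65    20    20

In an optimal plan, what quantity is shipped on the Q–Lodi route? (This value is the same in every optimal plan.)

0

Solving gives:
  P→Utica: 5 × €6 = €30
  P→Lodi: 20 × €4 = €80
  Q→Utica: 60 × €5 = €300
  Q→Tempe: 20 × €3 = €60
Total cost = €470.
The route Q→Lodi is not used.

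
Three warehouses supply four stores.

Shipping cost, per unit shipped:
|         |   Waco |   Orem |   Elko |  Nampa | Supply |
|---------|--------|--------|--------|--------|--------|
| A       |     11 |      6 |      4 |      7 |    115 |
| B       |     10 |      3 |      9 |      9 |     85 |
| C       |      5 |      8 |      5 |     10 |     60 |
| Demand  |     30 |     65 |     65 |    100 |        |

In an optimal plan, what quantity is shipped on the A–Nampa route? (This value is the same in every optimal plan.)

The minimum-cost plan:
  A to Elko: 35 × 4 = 140
  A to Nampa: 80 × 7 = 560
  B to Orem: 65 × 3 = 195
  B to Nampa: 20 × 9 = 180
  C to Waco: 30 × 5 = 150
  C to Elko: 30 × 5 = 150
Total cost = 1375.
So A→Nampa carries 80 units.

80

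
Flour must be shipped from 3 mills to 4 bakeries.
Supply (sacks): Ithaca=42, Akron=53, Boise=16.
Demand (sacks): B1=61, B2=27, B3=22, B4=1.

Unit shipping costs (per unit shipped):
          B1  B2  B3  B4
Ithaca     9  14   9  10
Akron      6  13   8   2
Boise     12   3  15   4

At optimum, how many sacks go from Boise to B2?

16

Solving gives:
  Ithaca–B1: 9 × 9 = 81
  Ithaca–B2: 11 × 14 = 154
  Ithaca–B3: 22 × 9 = 198
  Akron–B1: 52 × 6 = 312
  Akron–B4: 1 × 2 = 2
  Boise–B2: 16 × 3 = 48
Total cost = 795.
So Boise→B2 carries 16 sacks.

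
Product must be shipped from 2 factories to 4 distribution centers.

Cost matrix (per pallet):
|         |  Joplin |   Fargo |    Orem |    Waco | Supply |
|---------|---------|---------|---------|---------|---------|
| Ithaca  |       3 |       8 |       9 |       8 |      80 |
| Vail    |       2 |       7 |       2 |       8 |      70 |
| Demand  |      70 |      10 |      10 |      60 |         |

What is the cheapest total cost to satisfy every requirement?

An optimal shipping plan:
  Ithaca–Joplin: 20 × 3 = 60
  Ithaca–Waco: 60 × 8 = 480
  Vail–Joplin: 50 × 2 = 100
  Vail–Fargo: 10 × 7 = 70
  Vail–Orem: 10 × 2 = 20
Total = 60 + 480 + 100 + 70 + 20 = 730.

730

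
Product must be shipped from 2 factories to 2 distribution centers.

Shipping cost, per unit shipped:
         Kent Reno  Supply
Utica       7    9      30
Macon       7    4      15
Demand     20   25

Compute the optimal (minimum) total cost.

290

An optimal shipping plan:
  Utica->Kent: 20 × 7 = 140
  Utica->Reno: 10 × 9 = 90
  Macon->Reno: 15 × 4 = 60
Total = 140 + 90 + 60 = 290.
(Supply check: Utica ships 30; Macon ships 15.)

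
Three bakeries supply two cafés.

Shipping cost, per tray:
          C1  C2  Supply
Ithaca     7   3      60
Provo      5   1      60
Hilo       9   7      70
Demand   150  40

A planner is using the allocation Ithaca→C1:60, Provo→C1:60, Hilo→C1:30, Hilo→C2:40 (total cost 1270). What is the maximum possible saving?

Current plan cost = 60·7 + 60·5 + 30·9 + 40·7 = 1270.
Optimal plan:
  Ithaca→C1: 20 × 7 = 140
  Ithaca→C2: 40 × 3 = 120
  Provo→C1: 60 × 5 = 300
  Hilo→C1: 70 × 9 = 630
Optimal cost = 1190.
Saving = 1270 − 1190 = 80.

80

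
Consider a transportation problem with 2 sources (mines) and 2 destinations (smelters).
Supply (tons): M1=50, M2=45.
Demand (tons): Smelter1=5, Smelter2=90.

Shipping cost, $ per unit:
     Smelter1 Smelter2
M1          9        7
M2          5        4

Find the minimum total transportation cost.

One minimum-cost allocation:
  M1->Smelter2: 50 tons
  M2->Smelter1: 5 tons
  M2->Smelter2: 40 tons
Total cost = $535.
(Supply check: M1 ships 50; M2 ships 45.)

535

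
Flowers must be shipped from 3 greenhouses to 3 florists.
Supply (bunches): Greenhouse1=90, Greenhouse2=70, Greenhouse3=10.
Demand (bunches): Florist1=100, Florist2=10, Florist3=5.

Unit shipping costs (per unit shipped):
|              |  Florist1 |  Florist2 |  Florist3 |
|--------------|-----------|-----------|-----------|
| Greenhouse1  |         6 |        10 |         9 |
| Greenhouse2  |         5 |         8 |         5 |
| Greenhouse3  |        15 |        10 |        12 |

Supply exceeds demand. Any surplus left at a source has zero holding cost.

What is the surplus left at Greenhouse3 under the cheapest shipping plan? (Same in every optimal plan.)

10

An optimal plan:
  Greenhouse1–Florist1: 45 × 6 = 270
  Greenhouse2–Florist1: 55 × 5 = 275
  Greenhouse2–Florist2: 10 × 8 = 80
  Greenhouse2–Florist3: 5 × 5 = 25
Total cost = 650.
Greenhouse3 ships 0 of its 10, leaving 10.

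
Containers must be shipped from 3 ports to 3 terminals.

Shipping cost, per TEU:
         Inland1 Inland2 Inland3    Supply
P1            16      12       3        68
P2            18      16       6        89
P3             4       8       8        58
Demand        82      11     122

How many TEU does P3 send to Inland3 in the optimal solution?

Optimal shipments:
  P1–Inland2: 11 × 12 = 132
  P1–Inland3: 57 × 3 = 171
  P2–Inland1: 24 × 18 = 432
  P2–Inland3: 65 × 6 = 390
  P3–Inland1: 58 × 4 = 232
Total cost = 1357.
The route P3→Inland3 is not used.

0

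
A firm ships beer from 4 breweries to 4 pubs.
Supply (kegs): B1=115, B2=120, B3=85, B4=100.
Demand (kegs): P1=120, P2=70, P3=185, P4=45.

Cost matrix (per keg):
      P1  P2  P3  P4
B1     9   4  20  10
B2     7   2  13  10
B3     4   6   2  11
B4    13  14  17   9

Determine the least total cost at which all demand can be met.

3305

Optimal allocation:
  B1–P1: 115 kegs
  B2–P1: 5 kegs
  B2–P2: 70 kegs
  B2–P3: 45 kegs
  B3–P3: 85 kegs
  B4–P3: 55 kegs
  B4–P4: 45 kegs
Total cost = 3305.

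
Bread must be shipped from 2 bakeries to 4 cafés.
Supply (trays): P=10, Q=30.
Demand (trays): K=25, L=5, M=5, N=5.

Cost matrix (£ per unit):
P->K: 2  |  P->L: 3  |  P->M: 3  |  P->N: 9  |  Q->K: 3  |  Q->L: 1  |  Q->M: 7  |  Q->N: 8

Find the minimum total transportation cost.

130

One minimum-cost allocation:
  P→K: 5 × £2 = £10
  P→M: 5 × £3 = £15
  Q→K: 20 × £3 = £60
  Q→L: 5 × £1 = £5
  Q→N: 5 × £8 = £40
Total = 10 + 15 + 60 + 5 + 40 = £130.
(Supply check: P ships 10; Q ships 30.)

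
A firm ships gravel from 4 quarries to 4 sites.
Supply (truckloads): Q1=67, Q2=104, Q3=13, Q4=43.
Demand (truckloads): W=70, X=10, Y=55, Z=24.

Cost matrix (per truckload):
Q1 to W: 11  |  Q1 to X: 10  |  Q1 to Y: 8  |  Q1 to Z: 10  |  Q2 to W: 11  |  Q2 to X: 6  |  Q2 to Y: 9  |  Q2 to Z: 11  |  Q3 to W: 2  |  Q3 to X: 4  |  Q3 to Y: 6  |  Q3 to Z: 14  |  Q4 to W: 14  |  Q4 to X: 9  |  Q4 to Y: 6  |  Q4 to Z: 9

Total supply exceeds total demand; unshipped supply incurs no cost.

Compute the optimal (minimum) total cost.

1307

A cheapest plan:
  Q1–W: 31 × 11 = 341
  Q1–Y: 12 × 8 = 96
  Q1–Z: 24 × 10 = 240
  Q2–W: 26 × 11 = 286
  Q2–X: 10 × 6 = 60
  Q3–W: 13 × 2 = 26
  Q4–Y: 43 × 6 = 258
Total = 341 + 96 + 240 + 286 + 60 + 26 + 258 = 1307.
(Supply check: Q1 ships 67; Q2 ships 36; Q3 ships 13; Q4 ships 43.)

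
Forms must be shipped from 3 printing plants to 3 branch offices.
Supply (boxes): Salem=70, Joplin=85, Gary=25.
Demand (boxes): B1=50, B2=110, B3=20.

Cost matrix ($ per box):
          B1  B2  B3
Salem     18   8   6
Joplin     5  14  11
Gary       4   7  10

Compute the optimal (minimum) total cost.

Optimal allocation:
  Salem->B2: 70 × $8 = $560
  Joplin->B1: 50 × $5 = $250
  Joplin->B2: 15 × $14 = $210
  Joplin->B3: 20 × $11 = $220
  Gary->B2: 25 × $7 = $175
Total = 560 + 250 + 210 + 220 + 175 = $1415.

1415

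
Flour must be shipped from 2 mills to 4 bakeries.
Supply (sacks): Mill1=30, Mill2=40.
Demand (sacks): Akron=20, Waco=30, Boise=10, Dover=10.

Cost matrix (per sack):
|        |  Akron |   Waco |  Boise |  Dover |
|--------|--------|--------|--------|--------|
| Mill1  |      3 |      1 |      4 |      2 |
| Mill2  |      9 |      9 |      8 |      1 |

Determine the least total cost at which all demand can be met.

An optimal shipping plan:
  Mill1->Waco: 30 × 1 = 30
  Mill2->Akron: 20 × 9 = 180
  Mill2->Boise: 10 × 8 = 80
  Mill2->Dover: 10 × 1 = 10
Total = 30 + 180 + 80 + 10 = 300.

300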